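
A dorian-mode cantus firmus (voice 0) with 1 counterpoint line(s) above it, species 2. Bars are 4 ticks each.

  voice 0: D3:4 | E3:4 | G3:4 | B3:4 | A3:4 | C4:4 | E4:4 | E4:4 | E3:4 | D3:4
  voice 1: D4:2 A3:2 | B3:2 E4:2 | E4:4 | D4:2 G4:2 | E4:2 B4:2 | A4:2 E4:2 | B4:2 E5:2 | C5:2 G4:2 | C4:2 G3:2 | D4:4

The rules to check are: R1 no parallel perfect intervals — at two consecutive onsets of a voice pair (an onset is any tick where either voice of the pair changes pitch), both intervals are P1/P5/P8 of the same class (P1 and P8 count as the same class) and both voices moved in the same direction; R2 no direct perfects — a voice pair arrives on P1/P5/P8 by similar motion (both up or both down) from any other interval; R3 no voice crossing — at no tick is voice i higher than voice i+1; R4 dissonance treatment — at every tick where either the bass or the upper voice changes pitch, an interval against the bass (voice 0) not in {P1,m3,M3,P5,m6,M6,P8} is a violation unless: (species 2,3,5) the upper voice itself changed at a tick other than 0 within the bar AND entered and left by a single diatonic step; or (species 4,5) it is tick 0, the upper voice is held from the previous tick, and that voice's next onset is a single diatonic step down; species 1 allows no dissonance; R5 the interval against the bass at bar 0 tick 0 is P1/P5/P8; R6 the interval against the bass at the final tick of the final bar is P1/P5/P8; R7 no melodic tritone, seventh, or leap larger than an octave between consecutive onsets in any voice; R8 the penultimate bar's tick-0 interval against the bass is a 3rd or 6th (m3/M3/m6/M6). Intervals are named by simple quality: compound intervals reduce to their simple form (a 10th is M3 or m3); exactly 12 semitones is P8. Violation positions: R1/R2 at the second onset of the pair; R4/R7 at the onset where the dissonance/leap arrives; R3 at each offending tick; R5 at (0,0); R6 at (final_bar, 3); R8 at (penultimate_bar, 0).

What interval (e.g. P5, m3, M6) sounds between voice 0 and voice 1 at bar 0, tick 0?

voice 0=D3 voice 1=D4 -> P8

P8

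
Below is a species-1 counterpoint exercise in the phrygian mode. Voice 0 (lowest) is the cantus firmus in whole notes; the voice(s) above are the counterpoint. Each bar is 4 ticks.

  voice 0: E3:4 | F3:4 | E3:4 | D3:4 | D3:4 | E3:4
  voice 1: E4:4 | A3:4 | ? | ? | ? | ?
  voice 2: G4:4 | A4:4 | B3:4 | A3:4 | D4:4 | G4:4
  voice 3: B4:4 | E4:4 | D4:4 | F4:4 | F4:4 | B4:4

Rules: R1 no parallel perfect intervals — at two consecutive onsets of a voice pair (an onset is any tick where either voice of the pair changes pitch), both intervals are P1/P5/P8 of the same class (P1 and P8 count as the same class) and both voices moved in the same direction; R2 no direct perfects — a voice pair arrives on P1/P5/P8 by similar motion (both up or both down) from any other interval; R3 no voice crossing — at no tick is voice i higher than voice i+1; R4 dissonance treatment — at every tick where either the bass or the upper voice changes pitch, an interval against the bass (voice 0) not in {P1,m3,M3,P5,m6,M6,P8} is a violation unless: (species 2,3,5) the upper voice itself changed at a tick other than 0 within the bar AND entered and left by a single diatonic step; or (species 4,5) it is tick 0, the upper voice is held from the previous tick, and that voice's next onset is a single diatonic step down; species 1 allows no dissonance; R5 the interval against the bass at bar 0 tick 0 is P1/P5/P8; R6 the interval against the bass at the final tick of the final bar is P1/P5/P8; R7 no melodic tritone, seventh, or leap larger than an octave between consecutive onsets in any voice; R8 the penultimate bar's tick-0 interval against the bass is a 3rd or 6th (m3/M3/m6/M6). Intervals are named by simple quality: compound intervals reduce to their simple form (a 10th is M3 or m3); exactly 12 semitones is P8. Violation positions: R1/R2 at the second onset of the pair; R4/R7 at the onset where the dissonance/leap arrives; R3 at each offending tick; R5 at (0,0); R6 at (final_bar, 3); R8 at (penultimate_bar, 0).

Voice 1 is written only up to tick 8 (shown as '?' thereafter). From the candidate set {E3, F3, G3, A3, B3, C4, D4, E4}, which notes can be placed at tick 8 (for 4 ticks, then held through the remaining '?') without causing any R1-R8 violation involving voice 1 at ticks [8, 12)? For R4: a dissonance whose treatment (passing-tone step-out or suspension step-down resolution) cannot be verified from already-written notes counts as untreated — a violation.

{B3}

E3: violates R2
F3: violates R4
G3: violates R1
A3: violates R4
B3: legal
C4: violates R3
D4: violates R3,R4
E4: violates R3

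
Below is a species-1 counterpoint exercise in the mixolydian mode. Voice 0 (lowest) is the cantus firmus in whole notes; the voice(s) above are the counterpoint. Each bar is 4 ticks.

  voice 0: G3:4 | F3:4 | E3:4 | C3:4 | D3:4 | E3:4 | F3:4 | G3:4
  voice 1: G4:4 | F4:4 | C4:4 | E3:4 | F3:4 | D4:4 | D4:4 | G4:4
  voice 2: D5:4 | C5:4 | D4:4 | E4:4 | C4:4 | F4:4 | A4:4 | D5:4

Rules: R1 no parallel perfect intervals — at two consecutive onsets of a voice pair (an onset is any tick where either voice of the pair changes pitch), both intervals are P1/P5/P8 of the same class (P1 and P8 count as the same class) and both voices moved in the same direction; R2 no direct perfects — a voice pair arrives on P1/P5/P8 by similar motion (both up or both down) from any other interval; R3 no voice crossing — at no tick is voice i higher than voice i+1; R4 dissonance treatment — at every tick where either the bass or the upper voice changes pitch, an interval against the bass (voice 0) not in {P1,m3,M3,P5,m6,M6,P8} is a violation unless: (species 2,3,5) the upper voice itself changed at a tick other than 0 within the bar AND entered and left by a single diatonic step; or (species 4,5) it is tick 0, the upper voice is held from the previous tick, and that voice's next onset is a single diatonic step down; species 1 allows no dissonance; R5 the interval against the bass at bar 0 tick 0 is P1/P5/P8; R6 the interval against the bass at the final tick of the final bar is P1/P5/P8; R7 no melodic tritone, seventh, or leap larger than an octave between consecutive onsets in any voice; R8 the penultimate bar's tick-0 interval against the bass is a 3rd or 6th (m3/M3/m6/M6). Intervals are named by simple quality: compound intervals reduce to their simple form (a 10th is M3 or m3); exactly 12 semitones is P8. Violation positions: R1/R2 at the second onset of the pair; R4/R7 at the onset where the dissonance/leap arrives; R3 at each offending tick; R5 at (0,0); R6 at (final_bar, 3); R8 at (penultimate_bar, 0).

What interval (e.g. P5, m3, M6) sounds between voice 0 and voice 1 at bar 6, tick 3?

voice 0=F3 voice 1=D4 -> M6

M6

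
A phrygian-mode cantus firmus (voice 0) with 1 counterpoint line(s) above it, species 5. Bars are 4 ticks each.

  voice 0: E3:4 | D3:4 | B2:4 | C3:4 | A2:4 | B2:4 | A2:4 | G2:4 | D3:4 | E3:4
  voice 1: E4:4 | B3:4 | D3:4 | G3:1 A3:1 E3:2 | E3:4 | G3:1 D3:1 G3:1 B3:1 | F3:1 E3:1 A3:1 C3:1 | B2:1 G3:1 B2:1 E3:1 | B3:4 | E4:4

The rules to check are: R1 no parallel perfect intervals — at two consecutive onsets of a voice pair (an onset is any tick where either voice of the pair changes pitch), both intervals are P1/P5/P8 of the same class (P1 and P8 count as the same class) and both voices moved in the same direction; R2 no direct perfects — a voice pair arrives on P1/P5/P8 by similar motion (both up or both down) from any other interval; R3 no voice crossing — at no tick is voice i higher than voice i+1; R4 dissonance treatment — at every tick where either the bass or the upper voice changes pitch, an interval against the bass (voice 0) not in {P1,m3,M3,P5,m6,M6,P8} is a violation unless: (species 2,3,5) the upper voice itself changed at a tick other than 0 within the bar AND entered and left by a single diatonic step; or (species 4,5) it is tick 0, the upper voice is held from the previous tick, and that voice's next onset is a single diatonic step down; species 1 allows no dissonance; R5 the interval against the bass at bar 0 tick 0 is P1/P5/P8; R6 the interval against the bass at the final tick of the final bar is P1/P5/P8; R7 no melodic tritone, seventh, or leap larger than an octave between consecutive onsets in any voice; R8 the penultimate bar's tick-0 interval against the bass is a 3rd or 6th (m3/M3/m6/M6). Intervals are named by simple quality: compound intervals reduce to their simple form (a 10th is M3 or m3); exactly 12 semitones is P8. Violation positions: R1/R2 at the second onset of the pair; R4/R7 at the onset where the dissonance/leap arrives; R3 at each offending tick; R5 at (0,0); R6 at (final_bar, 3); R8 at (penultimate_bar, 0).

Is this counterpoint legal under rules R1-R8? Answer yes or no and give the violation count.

bar 0: v0=E3 v1=E4 (P8)
bar 1: v0=D3 v1=B3 (M6)
bar 2: v0=B2 v1=D3 (m3)
bar 3: v0=C3 v1=G3 (P5)
bar 4: v0=A2 v1=E3 (P5)
bar 5: v0=B2 v1=G3 (m6)
bar 6: v0=A2 v1=F3 (m6)
bar 7: v0=G2 v1=B2 (M3)
bar 8: v0=D3 v1=B3 (M6)
bar 9: v0=E3 v1=E4 (P8)
  R2 @ bar3.0: B2/D3 m3 -> C3/G3 P5 similar
  R7 @ bar6.0: B3->F3 leap 6st
  R2 @ bar9.0: D3/B3 M6 -> E3/E4 P8 similar

No (3 violations)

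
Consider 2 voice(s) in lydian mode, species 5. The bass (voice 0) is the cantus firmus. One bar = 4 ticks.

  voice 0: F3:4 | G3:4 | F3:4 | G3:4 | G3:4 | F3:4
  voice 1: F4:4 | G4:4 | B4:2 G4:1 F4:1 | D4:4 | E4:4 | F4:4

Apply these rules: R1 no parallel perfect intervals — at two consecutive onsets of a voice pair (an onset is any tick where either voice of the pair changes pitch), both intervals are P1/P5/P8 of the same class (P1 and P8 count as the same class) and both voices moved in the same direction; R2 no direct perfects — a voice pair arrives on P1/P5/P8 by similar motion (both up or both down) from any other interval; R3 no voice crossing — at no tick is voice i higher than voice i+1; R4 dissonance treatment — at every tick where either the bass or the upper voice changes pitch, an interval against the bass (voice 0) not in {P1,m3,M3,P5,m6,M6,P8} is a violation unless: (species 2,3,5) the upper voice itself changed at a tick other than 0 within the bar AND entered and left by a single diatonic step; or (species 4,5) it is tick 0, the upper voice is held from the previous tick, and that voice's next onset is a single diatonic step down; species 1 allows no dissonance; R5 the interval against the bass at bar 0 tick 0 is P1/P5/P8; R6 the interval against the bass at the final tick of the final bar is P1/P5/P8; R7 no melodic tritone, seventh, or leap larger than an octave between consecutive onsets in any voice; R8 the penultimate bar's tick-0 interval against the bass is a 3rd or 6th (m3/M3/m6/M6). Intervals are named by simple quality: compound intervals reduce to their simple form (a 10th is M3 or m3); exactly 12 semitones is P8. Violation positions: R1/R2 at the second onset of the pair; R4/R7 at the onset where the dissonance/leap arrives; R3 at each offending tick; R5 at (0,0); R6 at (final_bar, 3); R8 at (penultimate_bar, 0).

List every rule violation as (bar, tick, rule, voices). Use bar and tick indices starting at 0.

bar 0: v0=F3 v1=F4 downbeat P8
bar 1: v0=G3 v1=G4 downbeat P8
bar 2: v0=F3 v1=B4 downbeat TT
bar 3: v0=G3 v1=D4 downbeat P5
bar 4: v0=G3 v1=E4 downbeat M6
bar 5: v0=F3 v1=F4 downbeat P8
  -> R1 @ bar 1 tick 0 v(0, 1): F3/F4 P8 -> G3/G4 P8 similar
  -> R4 @ bar 2 tick 0 v(0, 1): F3/B4 TT untreated
  -> R4 @ bar 2 tick 2 v(0, 1): F3/G4 M2 untreated

(1, 0, R1, (0, 1))
(2, 0, R4, (0, 1))
(2, 2, R4, (0, 1))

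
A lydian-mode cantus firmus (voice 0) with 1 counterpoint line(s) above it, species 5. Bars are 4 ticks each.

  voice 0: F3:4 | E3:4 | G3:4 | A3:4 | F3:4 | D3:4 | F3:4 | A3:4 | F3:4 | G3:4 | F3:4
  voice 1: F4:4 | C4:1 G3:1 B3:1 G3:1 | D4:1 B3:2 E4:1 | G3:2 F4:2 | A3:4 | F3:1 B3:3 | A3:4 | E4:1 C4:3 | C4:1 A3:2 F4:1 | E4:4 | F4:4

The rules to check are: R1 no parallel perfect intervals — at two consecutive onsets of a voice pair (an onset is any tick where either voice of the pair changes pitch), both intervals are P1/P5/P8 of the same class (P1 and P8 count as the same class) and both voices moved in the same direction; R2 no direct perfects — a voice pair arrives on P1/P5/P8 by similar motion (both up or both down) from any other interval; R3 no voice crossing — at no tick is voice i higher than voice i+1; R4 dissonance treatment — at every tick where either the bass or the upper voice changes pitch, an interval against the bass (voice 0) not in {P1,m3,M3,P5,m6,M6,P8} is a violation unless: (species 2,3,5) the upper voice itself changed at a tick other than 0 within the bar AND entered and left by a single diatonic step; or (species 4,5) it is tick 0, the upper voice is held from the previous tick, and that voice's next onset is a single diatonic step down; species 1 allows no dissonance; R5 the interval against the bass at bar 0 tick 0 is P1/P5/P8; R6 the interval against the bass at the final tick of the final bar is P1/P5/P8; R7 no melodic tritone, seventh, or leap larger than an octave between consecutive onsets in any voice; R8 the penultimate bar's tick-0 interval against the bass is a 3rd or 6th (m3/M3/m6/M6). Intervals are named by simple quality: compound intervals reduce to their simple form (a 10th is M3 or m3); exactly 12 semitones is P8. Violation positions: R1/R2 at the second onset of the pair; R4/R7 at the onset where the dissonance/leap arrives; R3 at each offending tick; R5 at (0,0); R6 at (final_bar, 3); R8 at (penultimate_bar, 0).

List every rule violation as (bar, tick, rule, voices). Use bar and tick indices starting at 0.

(2, 0, R2, (0, 1))
(3, 0, R3, (0, 1))
(3, 0, R4, (0, 1))
(3, 1, R3, (0, 1))
(3, 2, R7, (1,))
(5, 1, R7, (1,))
(7, 0, R2, (0, 1))

bar 0: v0=F3 v1=F4 downbeat P8
bar 1: v0=E3 v1=C4 downbeat m6
bar 2: v0=G3 v1=D4 downbeat P5
bar 3: v0=A3 v1=G3 downbeat M2
bar 4: v0=F3 v1=A3 downbeat M3
bar 5: v0=D3 v1=F3 downbeat m3
bar 6: v0=F3 v1=A3 downbeat M3
bar 7: v0=A3 v1=E4 downbeat P5
bar 8: v0=F3 v1=C4 downbeat P5
bar 9: v0=G3 v1=E4 downbeat M6
bar 10: v0=F3 v1=F4 downbeat P8
  -> R2 @ bar 2 tick 0 v(0, 1): E3/G3 m3 -> G3/D4 P5 similar
  -> R3 @ bar 3 tick 0 v(0, 1): A3 above G3
  -> R4 @ bar 3 tick 0 v(0, 1): A3/G3 M2 untreated
  -> R3 @ bar 3 tick 1 v(0, 1): A3 above G3
  -> R7 @ bar 3 tick 2 v(1,): G3->F4 leap 10st
  -> R7 @ bar 5 tick 1 v(1,): F3->B3 leap 6st
  -> R2 @ bar 7 tick 0 v(0, 1): F3/A3 M3 -> A3/E4 P5 similar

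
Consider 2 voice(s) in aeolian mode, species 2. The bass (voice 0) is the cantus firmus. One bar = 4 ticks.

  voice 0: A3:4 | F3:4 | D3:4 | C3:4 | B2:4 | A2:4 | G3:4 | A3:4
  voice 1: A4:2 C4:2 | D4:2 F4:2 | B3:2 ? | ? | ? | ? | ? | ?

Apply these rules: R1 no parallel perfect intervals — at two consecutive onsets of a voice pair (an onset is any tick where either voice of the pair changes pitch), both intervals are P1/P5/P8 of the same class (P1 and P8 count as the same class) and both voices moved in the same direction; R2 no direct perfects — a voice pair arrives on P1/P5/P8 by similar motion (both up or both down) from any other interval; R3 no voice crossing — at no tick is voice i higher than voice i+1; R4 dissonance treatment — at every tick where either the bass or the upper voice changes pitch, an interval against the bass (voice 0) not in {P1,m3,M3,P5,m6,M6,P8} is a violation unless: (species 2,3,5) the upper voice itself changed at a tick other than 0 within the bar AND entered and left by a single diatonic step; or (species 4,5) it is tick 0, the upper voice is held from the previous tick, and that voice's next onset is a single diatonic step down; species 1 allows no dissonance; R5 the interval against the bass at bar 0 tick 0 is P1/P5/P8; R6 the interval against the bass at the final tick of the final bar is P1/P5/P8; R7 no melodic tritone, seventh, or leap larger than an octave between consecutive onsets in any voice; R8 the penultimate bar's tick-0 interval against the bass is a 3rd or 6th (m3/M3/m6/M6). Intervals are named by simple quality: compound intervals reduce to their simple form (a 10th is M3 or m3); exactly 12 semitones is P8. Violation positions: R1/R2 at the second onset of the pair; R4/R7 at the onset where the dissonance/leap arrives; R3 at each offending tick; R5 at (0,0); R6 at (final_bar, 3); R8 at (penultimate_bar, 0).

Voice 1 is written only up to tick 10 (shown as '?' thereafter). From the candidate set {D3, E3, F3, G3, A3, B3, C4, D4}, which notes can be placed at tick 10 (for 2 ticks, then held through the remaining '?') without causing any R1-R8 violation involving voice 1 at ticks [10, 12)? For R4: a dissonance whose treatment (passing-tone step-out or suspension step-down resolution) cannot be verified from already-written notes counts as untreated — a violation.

D3: legal
E3: violates R4
F3: violates R7
G3: violates R4
A3: legal
B3: legal
C4: violates R4
D4: legal

{A3, B3, D3, D4}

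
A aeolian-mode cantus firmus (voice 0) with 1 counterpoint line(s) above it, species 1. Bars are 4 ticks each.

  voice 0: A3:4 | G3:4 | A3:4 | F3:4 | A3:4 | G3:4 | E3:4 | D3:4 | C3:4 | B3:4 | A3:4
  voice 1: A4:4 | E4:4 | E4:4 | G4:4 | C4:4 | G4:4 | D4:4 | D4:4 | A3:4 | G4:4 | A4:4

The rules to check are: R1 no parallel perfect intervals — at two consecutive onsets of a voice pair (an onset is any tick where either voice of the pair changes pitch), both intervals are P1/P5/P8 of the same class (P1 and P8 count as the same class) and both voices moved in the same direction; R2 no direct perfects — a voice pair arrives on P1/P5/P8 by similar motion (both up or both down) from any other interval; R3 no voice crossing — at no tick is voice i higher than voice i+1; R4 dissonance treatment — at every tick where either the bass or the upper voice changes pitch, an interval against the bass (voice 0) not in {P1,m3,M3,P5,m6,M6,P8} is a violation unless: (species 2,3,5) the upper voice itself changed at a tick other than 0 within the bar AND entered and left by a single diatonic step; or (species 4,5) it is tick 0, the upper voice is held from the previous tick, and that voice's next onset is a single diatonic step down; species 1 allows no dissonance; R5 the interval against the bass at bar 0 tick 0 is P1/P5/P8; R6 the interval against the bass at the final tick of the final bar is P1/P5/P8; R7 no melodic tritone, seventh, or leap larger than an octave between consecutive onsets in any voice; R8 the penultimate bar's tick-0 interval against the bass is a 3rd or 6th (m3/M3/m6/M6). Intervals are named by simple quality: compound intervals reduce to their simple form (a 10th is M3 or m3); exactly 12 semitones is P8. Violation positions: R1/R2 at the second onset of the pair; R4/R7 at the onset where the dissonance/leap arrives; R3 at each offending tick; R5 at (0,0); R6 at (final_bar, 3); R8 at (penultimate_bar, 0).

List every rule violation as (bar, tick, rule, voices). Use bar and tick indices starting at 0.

(3, 0, R4, (0, 1))
(6, 0, R4, (0, 1))
(9, 0, R7, (0,))
(9, 0, R7, (1,))

bar 0: v0=A3 v1=A4 downbeat P8
bar 1: v0=G3 v1=E4 downbeat M6
bar 2: v0=A3 v1=E4 downbeat P5
bar 3: v0=F3 v1=G4 downbeat M2
bar 4: v0=A3 v1=C4 downbeat m3
bar 5: v0=G3 v1=G4 downbeat P8
bar 6: v0=E3 v1=D4 downbeat m7
bar 7: v0=D3 v1=D4 downbeat P8
bar 8: v0=C3 v1=A3 downbeat M6
bar 9: v0=B3 v1=G4 downbeat m6
bar 10: v0=A3 v1=A4 downbeat P8
  -> R4 @ bar 3 tick 0 v(0, 1): F3/G4 M2 untreated
  -> R4 @ bar 6 tick 0 v(0, 1): E3/D4 m7 untreated
  -> R7 @ bar 9 tick 0 v(0,): C3->B3 leap 11st
  -> R7 @ bar 9 tick 0 v(1,): A3->G4 leap 10st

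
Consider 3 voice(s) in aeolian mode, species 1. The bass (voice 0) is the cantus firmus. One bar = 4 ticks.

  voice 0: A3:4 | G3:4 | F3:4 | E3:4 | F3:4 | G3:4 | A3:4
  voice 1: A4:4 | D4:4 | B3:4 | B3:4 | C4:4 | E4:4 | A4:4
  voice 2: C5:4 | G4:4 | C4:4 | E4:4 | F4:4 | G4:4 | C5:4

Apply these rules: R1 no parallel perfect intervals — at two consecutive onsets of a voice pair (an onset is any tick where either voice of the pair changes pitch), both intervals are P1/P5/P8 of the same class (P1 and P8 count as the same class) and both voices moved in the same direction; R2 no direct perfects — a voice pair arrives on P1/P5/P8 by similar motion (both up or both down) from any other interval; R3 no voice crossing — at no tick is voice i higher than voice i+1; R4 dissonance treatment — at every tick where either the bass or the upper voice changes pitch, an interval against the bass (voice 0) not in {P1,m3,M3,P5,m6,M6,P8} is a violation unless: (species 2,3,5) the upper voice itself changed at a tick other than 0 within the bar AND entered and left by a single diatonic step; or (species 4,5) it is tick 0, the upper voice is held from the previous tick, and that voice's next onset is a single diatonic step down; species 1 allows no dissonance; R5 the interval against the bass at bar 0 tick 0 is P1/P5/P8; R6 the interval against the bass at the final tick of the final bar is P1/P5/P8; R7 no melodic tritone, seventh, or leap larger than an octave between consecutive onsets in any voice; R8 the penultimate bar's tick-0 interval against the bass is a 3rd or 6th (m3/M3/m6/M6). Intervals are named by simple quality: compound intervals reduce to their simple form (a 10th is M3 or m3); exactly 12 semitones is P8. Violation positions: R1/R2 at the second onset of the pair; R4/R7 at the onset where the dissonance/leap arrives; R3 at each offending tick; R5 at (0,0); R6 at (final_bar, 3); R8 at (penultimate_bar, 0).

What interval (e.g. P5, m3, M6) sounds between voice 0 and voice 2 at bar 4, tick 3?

P8

voice 0=F3 voice 2=F4 -> P8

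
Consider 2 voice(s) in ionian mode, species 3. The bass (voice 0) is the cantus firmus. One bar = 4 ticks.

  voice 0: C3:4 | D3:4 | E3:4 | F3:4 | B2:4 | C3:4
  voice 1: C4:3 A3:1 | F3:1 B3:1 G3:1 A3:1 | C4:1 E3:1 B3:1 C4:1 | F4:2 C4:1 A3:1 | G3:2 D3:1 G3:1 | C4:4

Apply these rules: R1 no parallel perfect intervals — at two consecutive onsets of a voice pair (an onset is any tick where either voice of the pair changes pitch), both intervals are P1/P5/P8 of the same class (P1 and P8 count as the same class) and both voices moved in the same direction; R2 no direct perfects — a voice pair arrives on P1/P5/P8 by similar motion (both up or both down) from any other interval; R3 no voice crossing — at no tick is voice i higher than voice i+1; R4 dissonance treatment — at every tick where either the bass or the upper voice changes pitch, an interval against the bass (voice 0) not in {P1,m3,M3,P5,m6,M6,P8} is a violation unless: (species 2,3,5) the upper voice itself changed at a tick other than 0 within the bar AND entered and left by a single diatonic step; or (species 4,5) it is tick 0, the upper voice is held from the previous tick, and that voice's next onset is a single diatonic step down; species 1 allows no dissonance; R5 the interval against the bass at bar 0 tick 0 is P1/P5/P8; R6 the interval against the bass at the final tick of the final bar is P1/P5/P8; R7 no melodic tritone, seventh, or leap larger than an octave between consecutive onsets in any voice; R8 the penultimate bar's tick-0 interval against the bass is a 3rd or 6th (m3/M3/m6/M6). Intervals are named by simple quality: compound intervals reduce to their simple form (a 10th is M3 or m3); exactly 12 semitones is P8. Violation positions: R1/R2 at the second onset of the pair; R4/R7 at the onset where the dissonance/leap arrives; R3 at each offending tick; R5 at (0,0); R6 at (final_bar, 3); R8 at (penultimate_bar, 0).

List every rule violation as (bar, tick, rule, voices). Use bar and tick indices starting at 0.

bar 0: v0=C3 v1=C4 downbeat P8
bar 1: v0=D3 v1=F3 downbeat m3
bar 2: v0=E3 v1=C4 downbeat m6
bar 3: v0=F3 v1=F4 downbeat P8
bar 4: v0=B2 v1=G3 downbeat m6
bar 5: v0=C3 v1=C4 downbeat P8
  -> R7 @ bar 1 tick 1 v(1,): F3->B3 leap 6st
  -> R4 @ bar 1 tick 2 v(0, 1): D3/G3 P4 untreated
  -> R2 @ bar 3 tick 0 v(0, 1): E3/C4 m6 -> F3/F4 P8 similar
  -> R7 @ bar 4 tick 0 v(0,): F3->B2 leap 6st
  -> R2 @ bar 5 tick 0 v(0, 1): B2/G3 m6 -> C3/C4 P8 similar

(1, 1, R7, (1,))
(1, 2, R4, (0, 1))
(3, 0, R2, (0, 1))
(4, 0, R7, (0,))
(5, 0, R2, (0, 1))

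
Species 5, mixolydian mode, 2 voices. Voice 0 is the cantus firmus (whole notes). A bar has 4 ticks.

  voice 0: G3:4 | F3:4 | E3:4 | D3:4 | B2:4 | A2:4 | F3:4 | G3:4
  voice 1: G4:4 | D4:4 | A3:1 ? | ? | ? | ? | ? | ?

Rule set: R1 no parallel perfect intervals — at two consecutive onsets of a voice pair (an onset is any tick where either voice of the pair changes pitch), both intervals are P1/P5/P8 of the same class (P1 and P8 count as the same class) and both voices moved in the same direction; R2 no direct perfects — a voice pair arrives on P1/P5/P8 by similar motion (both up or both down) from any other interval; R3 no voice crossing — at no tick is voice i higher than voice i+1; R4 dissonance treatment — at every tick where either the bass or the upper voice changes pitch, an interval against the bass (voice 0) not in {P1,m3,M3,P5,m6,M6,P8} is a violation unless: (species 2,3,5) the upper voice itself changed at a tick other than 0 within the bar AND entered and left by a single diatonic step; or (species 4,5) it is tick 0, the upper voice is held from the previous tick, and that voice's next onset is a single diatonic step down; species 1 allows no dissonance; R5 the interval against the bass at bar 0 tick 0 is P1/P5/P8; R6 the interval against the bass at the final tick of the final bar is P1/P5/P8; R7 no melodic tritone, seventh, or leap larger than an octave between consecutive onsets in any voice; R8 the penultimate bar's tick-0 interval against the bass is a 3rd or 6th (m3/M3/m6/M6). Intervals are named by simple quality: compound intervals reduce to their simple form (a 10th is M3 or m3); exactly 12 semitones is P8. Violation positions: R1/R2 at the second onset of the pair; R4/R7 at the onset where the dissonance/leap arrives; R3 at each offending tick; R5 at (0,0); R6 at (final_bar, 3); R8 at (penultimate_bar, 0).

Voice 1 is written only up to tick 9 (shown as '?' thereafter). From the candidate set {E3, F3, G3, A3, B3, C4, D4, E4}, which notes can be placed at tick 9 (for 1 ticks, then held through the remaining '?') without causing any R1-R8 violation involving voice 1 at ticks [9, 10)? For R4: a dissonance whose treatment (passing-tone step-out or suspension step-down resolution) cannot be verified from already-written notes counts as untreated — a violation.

{A3, B3, C4, E3, E4, G3}

E3: legal
F3: violates R4
G3: legal
A3: legal
B3: legal
C4: legal
D4: violates R4
E4: legal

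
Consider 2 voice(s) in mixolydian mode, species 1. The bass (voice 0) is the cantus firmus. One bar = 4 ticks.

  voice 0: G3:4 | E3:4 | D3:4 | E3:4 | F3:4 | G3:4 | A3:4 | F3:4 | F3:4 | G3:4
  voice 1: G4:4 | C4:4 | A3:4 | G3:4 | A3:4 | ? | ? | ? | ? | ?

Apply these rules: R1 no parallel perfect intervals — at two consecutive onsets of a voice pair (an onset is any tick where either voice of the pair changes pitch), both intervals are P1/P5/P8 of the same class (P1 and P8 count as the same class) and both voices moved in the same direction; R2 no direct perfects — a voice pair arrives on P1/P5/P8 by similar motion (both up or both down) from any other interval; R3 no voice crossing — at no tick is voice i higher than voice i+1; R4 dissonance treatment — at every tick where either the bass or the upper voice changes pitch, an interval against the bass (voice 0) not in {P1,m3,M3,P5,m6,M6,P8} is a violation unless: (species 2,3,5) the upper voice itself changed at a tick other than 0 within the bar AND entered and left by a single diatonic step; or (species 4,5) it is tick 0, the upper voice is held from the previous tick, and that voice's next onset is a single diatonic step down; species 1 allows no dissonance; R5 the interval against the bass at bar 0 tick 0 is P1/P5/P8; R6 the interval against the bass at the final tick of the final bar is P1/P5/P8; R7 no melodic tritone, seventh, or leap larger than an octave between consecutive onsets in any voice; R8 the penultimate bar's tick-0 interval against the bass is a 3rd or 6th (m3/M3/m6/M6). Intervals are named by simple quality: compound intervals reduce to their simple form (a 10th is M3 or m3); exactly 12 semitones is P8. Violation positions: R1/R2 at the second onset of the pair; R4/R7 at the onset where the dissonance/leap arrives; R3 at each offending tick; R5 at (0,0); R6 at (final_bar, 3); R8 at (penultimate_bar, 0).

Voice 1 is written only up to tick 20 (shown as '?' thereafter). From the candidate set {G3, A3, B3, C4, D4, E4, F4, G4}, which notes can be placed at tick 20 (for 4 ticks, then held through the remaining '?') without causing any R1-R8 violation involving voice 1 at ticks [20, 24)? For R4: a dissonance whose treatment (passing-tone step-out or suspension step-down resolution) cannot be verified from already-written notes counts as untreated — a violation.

G3: legal
A3: violates R4
B3: legal
C4: violates R4
D4: violates R2
E4: legal
F4: violates R4
G4: violates R2,R7

{B3, E4, G3}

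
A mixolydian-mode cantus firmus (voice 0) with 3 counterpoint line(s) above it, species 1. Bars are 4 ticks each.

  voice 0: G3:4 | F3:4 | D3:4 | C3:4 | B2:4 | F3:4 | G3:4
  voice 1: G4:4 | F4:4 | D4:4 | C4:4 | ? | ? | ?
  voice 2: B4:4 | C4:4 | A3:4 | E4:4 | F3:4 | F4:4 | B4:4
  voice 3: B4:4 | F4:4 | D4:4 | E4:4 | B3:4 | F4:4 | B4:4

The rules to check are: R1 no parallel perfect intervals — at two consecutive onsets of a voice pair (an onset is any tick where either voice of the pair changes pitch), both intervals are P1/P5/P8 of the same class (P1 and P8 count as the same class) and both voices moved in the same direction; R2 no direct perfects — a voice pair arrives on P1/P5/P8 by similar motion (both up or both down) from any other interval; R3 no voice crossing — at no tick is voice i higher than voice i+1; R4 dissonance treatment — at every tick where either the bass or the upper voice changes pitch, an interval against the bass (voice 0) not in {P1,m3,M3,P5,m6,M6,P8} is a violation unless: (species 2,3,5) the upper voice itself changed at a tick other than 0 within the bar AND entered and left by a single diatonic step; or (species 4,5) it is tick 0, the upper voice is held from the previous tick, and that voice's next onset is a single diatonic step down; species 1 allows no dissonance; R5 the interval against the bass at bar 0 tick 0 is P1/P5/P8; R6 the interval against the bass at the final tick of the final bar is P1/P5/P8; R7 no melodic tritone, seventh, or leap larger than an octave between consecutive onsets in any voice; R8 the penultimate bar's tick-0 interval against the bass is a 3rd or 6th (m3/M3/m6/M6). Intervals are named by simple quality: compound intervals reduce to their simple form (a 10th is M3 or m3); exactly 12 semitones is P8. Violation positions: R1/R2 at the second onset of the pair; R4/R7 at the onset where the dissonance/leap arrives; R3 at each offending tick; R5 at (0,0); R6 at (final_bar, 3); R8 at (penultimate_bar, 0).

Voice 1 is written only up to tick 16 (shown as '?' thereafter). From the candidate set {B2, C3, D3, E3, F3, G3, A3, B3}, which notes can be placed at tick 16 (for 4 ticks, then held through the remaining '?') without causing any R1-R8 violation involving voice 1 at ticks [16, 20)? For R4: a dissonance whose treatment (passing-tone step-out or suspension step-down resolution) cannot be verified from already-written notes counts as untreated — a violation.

{}

B2: violates R1,R2,R7
C3: violates R4
D3: violates R7
E3: violates R2,R4
F3: violates R2,R4
G3: violates R3
A3: violates R3,R4
B3: violates R1,R2,R3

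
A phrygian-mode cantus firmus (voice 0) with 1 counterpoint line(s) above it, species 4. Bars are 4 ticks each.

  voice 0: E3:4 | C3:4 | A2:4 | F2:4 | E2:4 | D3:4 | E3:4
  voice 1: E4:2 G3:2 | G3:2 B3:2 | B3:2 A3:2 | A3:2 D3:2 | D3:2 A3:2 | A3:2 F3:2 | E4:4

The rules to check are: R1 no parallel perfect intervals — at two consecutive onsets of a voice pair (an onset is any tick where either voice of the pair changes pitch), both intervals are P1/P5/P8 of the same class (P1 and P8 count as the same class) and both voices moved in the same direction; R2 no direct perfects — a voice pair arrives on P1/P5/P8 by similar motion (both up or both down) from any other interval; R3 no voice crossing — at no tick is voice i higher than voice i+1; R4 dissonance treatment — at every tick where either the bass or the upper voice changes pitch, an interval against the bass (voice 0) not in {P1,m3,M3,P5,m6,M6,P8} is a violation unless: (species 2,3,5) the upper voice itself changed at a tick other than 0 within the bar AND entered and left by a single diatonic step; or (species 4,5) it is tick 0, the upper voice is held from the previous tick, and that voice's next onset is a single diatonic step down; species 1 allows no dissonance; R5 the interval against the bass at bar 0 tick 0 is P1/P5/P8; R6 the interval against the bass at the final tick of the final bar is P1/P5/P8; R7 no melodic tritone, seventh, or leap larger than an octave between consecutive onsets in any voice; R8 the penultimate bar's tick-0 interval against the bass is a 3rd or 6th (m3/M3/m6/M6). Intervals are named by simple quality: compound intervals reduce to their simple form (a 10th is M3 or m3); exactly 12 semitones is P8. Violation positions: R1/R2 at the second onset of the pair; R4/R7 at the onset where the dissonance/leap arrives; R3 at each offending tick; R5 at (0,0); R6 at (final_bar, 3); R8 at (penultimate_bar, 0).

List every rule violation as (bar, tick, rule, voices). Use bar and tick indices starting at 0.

(1, 2, R4, (0, 1))
(4, 0, R4, (0, 1))
(4, 2, R4, (0, 1))
(5, 0, R7, (0,))
(5, 0, R8, (0, 1))
(6, 0, R2, (0, 1))
(6, 0, R7, (1,))

bar 0: v0=E3 v1=E4 downbeat P8
bar 1: v0=C3 v1=G3 downbeat P5
bar 2: v0=A2 v1=B3 downbeat M2
bar 3: v0=F2 v1=A3 downbeat M3
bar 4: v0=E2 v1=D3 downbeat m7
bar 5: v0=D3 v1=A3 downbeat P5
bar 6: v0=E3 v1=E4 downbeat P8
  -> R4 @ bar 1 tick 2 v(0, 1): C3/B3 M7 untreated
  -> R4 @ bar 4 tick 0 v(0, 1): E2/D3 m7 untreated
  -> R4 @ bar 4 tick 2 v(0, 1): E2/A3 P4 untreated
  -> R7 @ bar 5 tick 0 v(0,): E2->D3 leap 10st
  -> R8 @ bar 5 tick 0 v(0, 1): penult P5 not 3rd/6th
  -> R2 @ bar 6 tick 0 v(0, 1): D3/F3 m3 -> E3/E4 P8 similar
  -> R7 @ bar 6 tick 0 v(1,): F3->E4 leap 11st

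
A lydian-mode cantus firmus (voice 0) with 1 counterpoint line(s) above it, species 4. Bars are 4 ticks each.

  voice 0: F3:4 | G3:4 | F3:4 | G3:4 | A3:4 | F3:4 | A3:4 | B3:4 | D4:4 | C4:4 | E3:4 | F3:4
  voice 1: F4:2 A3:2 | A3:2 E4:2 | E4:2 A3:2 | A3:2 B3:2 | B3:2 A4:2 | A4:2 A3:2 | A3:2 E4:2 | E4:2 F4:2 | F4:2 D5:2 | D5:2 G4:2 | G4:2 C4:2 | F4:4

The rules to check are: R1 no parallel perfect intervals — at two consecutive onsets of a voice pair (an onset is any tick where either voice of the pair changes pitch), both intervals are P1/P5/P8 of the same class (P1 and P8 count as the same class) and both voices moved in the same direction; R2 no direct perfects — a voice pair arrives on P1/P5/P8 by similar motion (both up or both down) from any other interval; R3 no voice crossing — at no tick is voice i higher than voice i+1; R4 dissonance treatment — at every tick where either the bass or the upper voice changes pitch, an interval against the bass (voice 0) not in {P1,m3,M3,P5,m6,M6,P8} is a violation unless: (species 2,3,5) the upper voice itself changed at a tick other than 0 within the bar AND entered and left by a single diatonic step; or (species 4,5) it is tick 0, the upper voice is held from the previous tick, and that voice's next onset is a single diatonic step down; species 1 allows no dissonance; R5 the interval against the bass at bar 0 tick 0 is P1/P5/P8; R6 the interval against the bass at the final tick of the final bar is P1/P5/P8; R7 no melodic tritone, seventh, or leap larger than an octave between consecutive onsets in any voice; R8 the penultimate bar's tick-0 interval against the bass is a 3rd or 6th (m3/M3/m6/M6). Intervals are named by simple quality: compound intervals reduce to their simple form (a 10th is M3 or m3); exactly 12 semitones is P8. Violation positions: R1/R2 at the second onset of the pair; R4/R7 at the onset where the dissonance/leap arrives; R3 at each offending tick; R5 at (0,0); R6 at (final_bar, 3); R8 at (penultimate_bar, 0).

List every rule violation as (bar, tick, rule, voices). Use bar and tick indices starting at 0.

bar 0: v0=F3 v1=F4 downbeat P8
bar 1: v0=G3 v1=A3 downbeat M2
bar 2: v0=F3 v1=E4 downbeat M7
bar 3: v0=G3 v1=A3 downbeat M2
bar 4: v0=A3 v1=B3 downbeat M2
bar 5: v0=F3 v1=A4 downbeat M3
bar 6: v0=A3 v1=A3 downbeat P1
bar 7: v0=B3 v1=E4 downbeat P4
bar 8: v0=D4 v1=F4 downbeat m3
bar 9: v0=C4 v1=D5 downbeat M2
bar 10: v0=E3 v1=G4 downbeat m3
bar 11: v0=F3 v1=F4 downbeat P8
  -> R4 @ bar 1 tick 0 v(0, 1): G3/A3 M2 untreated
  -> R4 @ bar 2 tick 0 v(0, 1): F3/E4 M7 untreated
  -> R4 @ bar 3 tick 0 v(0, 1): G3/A3 M2 untreated
  -> R4 @ bar 4 tick 0 v(0, 1): A3/B3 M2 untreated
  -> R7 @ bar 4 tick 2 v(1,): B3->A4 leap 10st
  -> R4 @ bar 7 tick 0 v(0, 1): B3/E4 P4 untreated
  -> R4 @ bar 7 tick 2 v(0, 1): B3/F4 TT untreated
  -> R4 @ bar 9 tick 0 v(0, 1): C4/D5 M2 untreated
  -> R2 @ bar 11 tick 0 v(0, 1): E3/C4 m6 -> F3/F4 P8 similar

(1, 0, R4, (0, 1))
(2, 0, R4, (0, 1))
(3, 0, R4, (0, 1))
(4, 0, R4, (0, 1))
(4, 2, R7, (1,))
(7, 0, R4, (0, 1))
(7, 2, R4, (0, 1))
(9, 0, R4, (0, 1))
(11, 0, R2, (0, 1))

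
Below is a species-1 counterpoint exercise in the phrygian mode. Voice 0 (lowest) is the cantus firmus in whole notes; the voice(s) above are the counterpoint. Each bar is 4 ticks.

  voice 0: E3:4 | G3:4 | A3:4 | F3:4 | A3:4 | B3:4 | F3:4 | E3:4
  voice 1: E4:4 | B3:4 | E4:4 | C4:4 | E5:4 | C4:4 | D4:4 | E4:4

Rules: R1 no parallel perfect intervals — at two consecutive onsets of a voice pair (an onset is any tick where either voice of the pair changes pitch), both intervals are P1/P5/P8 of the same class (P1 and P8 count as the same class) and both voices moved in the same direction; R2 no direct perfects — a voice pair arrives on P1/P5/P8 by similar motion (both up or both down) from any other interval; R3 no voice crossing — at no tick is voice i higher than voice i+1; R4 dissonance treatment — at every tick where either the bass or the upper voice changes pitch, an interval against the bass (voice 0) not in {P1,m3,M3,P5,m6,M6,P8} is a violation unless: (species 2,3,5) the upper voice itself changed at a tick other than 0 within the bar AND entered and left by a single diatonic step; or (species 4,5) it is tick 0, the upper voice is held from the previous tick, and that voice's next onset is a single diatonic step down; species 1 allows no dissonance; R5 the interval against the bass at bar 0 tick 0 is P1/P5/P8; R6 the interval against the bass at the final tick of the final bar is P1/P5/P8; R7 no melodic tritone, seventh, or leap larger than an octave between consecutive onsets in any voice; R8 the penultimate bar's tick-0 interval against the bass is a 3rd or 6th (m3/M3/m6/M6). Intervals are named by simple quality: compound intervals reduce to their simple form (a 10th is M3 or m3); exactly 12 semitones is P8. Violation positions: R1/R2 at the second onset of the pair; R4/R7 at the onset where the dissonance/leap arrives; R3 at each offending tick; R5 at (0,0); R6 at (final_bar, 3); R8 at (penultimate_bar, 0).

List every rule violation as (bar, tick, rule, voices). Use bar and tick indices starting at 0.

(2, 0, R2, (0, 1))
(3, 0, R1, (0, 1))
(4, 0, R1, (0, 1))
(4, 0, R7, (1,))
(5, 0, R4, (0, 1))
(5, 0, R7, (1,))
(6, 0, R7, (0,))

bar 0: v0=E3 v1=E4 downbeat P8
bar 1: v0=G3 v1=B3 downbeat M3
bar 2: v0=A3 v1=E4 downbeat P5
bar 3: v0=F3 v1=C4 downbeat P5
bar 4: v0=A3 v1=E5 downbeat P5
bar 5: v0=B3 v1=C4 downbeat m2
bar 6: v0=F3 v1=D4 downbeat M6
bar 7: v0=E3 v1=E4 downbeat P8
  -> R2 @ bar 2 tick 0 v(0, 1): G3/B3 M3 -> A3/E4 P5 similar
  -> R1 @ bar 3 tick 0 v(0, 1): A3/E4 P5 -> F3/C4 P5 similar
  -> R1 @ bar 4 tick 0 v(0, 1): F3/C4 P5 -> A3/E5 P5 similar
  -> R7 @ bar 4 tick 0 v(1,): C4->E5 leap 16st
  -> R4 @ bar 5 tick 0 v(0, 1): B3/C4 m2 untreated
  -> R7 @ bar 5 tick 0 v(1,): E5->C4 leap 16st
  -> R7 @ bar 6 tick 0 v(0,): B3->F3 leap 6st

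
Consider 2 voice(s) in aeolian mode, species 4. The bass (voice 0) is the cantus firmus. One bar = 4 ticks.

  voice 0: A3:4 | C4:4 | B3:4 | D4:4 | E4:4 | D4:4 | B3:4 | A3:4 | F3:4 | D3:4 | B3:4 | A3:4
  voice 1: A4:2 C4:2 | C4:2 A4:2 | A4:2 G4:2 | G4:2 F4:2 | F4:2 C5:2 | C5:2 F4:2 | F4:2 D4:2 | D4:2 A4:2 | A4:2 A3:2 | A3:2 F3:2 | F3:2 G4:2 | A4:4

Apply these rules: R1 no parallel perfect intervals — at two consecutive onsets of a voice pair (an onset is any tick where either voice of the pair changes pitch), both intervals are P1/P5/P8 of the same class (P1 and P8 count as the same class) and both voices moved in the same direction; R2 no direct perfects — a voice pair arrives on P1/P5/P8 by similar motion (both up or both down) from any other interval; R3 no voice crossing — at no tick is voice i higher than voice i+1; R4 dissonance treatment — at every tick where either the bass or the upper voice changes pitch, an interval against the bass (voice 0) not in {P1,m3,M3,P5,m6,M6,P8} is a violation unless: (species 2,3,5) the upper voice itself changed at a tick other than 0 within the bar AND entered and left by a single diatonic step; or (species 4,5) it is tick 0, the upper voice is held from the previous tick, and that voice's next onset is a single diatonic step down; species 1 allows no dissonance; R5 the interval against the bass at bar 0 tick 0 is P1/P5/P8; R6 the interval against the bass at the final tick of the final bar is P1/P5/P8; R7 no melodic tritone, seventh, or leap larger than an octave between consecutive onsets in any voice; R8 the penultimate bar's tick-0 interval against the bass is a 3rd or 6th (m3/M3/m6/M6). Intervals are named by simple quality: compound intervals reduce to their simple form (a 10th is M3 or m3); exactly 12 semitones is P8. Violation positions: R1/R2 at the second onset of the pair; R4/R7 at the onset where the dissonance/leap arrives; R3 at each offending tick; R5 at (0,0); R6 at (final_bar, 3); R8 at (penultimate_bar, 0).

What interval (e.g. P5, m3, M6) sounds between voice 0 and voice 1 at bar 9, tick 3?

voice 0=D3 voice 1=F3 -> m3

m3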